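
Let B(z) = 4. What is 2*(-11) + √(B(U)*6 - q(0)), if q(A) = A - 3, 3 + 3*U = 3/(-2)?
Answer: -22 + 3*√3 ≈ -16.804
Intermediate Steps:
U = -3/2 (U = -1 + (3/(-2))/3 = -1 + (3*(-½))/3 = -1 + (⅓)*(-3/2) = -1 - ½ = -3/2 ≈ -1.5000)
q(A) = -3 + A
2*(-11) + √(B(U)*6 - q(0)) = 2*(-11) + √(4*6 - (-3 + 0)) = -22 + √(24 - 1*(-3)) = -22 + √(24 + 3) = -22 + √27 = -22 + 3*√3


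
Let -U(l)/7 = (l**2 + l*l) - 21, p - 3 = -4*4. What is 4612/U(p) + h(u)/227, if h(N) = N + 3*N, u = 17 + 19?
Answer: -727388/503713 ≈ -1.4441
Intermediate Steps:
p = -13 (p = 3 - 4*4 = 3 - 16 = -13)
u = 36
h(N) = 4*N
U(l) = 147 - 14*l**2 (U(l) = -7*((l**2 + l*l) - 21) = -7*((l**2 + l**2) - 21) = -7*(2*l**2 - 21) = -7*(-21 + 2*l**2) = 147 - 14*l**2)
4612/U(p) + h(u)/227 = 4612/(147 - 14*(-13)**2) + (4*36)/227 = 4612/(147 - 14*169) + 144*(1/227) = 4612/(147 - 2366) + 144/227 = 4612/(-2219) + 144/227 = 4612*(-1/2219) + 144/227 = -4612/2219 + 144/227 = -727388/503713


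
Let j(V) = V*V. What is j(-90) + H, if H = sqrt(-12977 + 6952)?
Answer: 8100 + 5*I*sqrt(241) ≈ 8100.0 + 77.621*I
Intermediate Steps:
j(V) = V**2
H = 5*I*sqrt(241) (H = sqrt(-6025) = 5*I*sqrt(241) ≈ 77.621*I)
j(-90) + H = (-90)**2 + 5*I*sqrt(241) = 8100 + 5*I*sqrt(241)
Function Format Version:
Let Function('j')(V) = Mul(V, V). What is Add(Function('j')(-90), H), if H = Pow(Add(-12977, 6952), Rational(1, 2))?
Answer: Add(8100, Mul(5, I, Pow(241, Rational(1, 2)))) ≈ Add(8100.0, Mul(77.621, I))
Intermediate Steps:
Function('j')(V) = Pow(V, 2)
H = Mul(5, I, Pow(241, Rational(1, 2))) (H = Pow(-6025, Rational(1, 2)) = Mul(5, I, Pow(241, Rational(1, 2))) ≈ Mul(77.621, I))
Add(Function('j')(-90), H) = Add(Pow(-90, 2), Mul(5, I, Pow(241, Rational(1, 2)))) = Add(8100, Mul(5, I, Pow(241, Rational(1, 2))))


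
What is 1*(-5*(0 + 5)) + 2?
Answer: -23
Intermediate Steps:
1*(-5*(0 + 5)) + 2 = 1*(-5*5) + 2 = 1*(-25) + 2 = -25 + 2 = -23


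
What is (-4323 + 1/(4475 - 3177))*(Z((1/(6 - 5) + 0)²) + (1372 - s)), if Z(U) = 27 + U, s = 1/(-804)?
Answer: -6316031988053/1043592 ≈ -6.0522e+6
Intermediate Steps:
s = -1/804 ≈ -0.0012438
(-4323 + 1/(4475 - 3177))*(Z((1/(6 - 5) + 0)²) + (1372 - s)) = (-4323 + 1/(4475 - 3177))*((27 + (1/(6 - 5) + 0)²) + (1372 - 1*(-1/804))) = (-4323 + 1/1298)*((27 + (1/1 + 0)²) + (1372 + 1/804)) = (-4323 + 1/1298)*((27 + (1 + 0)²) + 1103089/804) = -5611253*((27 + 1²) + 1103089/804)/1298 = -5611253*((27 + 1) + 1103089/804)/1298 = -5611253*(28 + 1103089/804)/1298 = -5611253/1298*1125601/804 = -6316031988053/1043592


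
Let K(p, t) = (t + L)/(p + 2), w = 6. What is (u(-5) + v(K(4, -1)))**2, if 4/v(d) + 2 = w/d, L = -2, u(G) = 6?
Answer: 1600/49 ≈ 32.653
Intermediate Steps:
K(p, t) = (-2 + t)/(2 + p) (K(p, t) = (t - 2)/(p + 2) = (-2 + t)/(2 + p))
v(d) = 4/(-2 + 6/d)
(u(-5) + v(K(4, -1)))**2 = (6 - 2*(-2 - 1)/(2 + 4)/(-3 + (-2 - 1)/(2 + 4)))**2 = (6 - 2*-3/6/(-3 - 3/6))**2 = (6 - 2*(1/6)*(-3)/(-3 + (1/6)*(-3)))**2 = (6 - 2*(-1/2)/(-3 - 1/2))**2 = (6 - 2*(-1/2)/(-7/2))**2 = (6 - 2*(-1/2)*(-2/7))**2 = (6 - 2/7)**2 = (40/7)**2 = 1600/49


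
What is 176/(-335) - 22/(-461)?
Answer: -73766/154435 ≈ -0.47765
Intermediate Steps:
176/(-335) - 22/(-461) = 176*(-1/335) - 22*(-1/461) = -176/335 + 22/461 = -73766/154435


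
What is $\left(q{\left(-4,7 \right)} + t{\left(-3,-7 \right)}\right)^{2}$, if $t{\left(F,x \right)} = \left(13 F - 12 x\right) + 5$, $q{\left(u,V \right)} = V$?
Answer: $3249$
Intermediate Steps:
$t{\left(F,x \right)} = 5 - 12 x + 13 F$ ($t{\left(F,x \right)} = \left(- 12 x + 13 F\right) + 5 = 5 - 12 x + 13 F$)
$\left(q{\left(-4,7 \right)} + t{\left(-3,-7 \right)}\right)^{2} = \left(7 + \left(5 - -84 + 13 \left(-3\right)\right)\right)^{2} = \left(7 + \left(5 + 84 - 39\right)\right)^{2} = \left(7 + 50\right)^{2} = 57^{2} = 3249$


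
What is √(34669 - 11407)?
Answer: √23262 ≈ 152.52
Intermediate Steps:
√(34669 - 11407) = √23262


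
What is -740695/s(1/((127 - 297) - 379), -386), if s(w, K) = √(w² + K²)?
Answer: -406641555*√44907543397/44907543397 ≈ -1918.9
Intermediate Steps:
s(w, K) = √(K² + w²)
-740695/s(1/((127 - 297) - 379), -386) = -740695/√((-386)² + (1/((127 - 297) - 379))²) = -740695/√(148996 + (1/(-170 - 379))²) = -740695/√(148996 + (1/(-549))²) = -740695/√(148996 + (-1/549)²) = -740695/√(148996 + 1/301401) = -740695*549*√44907543397/44907543397 = -406641555*√44907543397/44907543397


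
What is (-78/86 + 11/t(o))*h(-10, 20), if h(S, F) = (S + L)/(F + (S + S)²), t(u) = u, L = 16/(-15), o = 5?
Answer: -11537/338625 ≈ -0.034070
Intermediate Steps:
L = -16/15 (L = 16*(-1/15) = -16/15 ≈ -1.0667)
h(S, F) = (-16/15 + S)/(F + 4*S²) (h(S, F) = (S - 16/15)/(F + (S + S)²) = (-16/15 + S)/(F + (2*S)²) = (-16/15 + S)/(F + 4*S²))
(-78/86 + 11/t(o))*h(-10, 20) = (-78/86 + 11/5)*((-16/15 - 10)/(20 + 4*(-10)²)) = (-78*1/86 + 11*(⅕))*(-166/15/(20 + 4*100)) = (-39/43 + 11/5)*(-166/15/(20 + 400)) = 278*(-166/15/420)/215 = 278*((1/420)*(-166/15))/215 = (278/215)*(-83/3150) = -11537/338625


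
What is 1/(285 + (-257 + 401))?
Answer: 1/429 ≈ 0.0023310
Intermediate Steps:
1/(285 + (-257 + 401)) = 1/(285 + 144) = 1/429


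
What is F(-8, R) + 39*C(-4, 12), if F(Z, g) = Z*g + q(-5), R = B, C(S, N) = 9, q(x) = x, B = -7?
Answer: 402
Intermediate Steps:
R = -7
F(Z, g) = -5 + Z*g (F(Z, g) = Z*g - 5 = -5 + Z*g)
F(-8, R) + 39*C(-4, 12) = (-5 - 8*(-7)) + 39*9 = (-5 + 56) + 351 = 51 + 351 = 402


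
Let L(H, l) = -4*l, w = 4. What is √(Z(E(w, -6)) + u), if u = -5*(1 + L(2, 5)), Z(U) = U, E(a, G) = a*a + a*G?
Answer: √87 ≈ 9.3274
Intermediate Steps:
E(a, G) = a² + G*a
u = 95 (u = -5*(1 - 4*5) = -5*(1 - 20) = -5*(-19) = 95)
√(Z(E(w, -6)) + u) = √(4*(-6 + 4) + 95) = √(4*(-2) + 95) = √(-8 + 95) = √87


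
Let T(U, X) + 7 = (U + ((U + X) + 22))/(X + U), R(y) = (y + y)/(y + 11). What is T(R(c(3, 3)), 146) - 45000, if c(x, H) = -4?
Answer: -22817969/507 ≈ -45006.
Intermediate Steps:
R(y) = 2*y/(11 + y) (R(y) = (2*y)/(11 + y) = 2*y/(11 + y))
T(U, X) = -7 + (22 + X + 2*U)/(U + X) (T(U, X) = -7 + (U + ((U + X) + 22))/(X + U) = -7 + (U + (22 + U + X))/(U + X) = -7 + (22 + X + 2*U)/(U + X))
T(R(c(3, 3)), 146) - 45000 = (22 - 6*146 - 10*(-4)/(11 - 4))/(2*(-4)/(11 - 4) + 146) - 45000 = (22 - 876 - 10*(-4)/7)/(2*(-4)/7 + 146) - 45000 = (22 - 876 - 10*(-4)/7)/(2*(-4)*(⅐) + 146) - 45000 = (22 - 876 - 5*(-8/7))/(-8/7 + 146) - 45000 = (22 - 876 + 40/7)/(1014/7) - 45000 = (7/1014)*(-5938/7) - 45000 = -2969/507 - 45000 = -22817969/507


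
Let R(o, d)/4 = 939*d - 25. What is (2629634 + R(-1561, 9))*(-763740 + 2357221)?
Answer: 4243978499578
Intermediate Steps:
R(o, d) = -100 + 3756*d (R(o, d) = 4*(939*d - 25) = 4*(-25 + 939*d) = -100 + 3756*d)
(2629634 + R(-1561, 9))*(-763740 + 2357221) = (2629634 + (-100 + 3756*9))*(-763740 + 2357221) = (2629634 + (-100 + 33804))*1593481 = (2629634 + 33704)*1593481 = 2663338*1593481 = 4243978499578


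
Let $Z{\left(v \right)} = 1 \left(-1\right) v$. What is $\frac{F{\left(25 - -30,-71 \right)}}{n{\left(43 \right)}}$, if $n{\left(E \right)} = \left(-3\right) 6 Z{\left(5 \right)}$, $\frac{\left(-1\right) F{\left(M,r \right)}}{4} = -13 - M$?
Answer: $\frac{136}{45} \approx 3.0222$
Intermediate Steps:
$F{\left(M,r \right)} = 52 + 4 M$ ($F{\left(M,r \right)} = - 4 \left(-13 - M\right) = 52 + 4 M$)
$Z{\left(v \right)} = - v$
$n{\left(E \right)} = 90$ ($n{\left(E \right)} = \left(-3\right) 6 \left(\left(-1\right) 5\right) = \left(-18\right) \left(-5\right) = 90$)
$\frac{F{\left(25 - -30,-71 \right)}}{n{\left(43 \right)}} = \frac{52 + 4 \left(25 - -30\right)}{90} = \left(52 + 4 \left(25 + 30\right)\right) \frac{1}{90} = \left(52 + 4 \cdot 55\right) \frac{1}{90} = \left(52 + 220\right) \frac{1}{90} = 272 \cdot \frac{1}{90} = \frac{136}{45}$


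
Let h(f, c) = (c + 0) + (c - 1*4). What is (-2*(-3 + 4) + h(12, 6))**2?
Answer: 36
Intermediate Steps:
h(f, c) = -4 + 2*c (h(f, c) = c + (c - 4) = c + (-4 + c) = -4 + 2*c)
(-2*(-3 + 4) + h(12, 6))**2 = (-2*(-3 + 4) + (-4 + 2*6))**2 = (-2*1 + (-4 + 12))**2 = (-2 + 8)**2 = 6**2 = 36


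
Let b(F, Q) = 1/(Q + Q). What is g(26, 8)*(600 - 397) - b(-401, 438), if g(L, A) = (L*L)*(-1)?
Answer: -120211729/876 ≈ -1.3723e+5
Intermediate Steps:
g(L, A) = -L**2 (g(L, A) = L**2*(-1) = -L**2)
b(F, Q) = 1/(2*Q)
g(26, 8)*(600 - 397) - b(-401, 438) = (-1*26**2)*(600 - 397) - 1/(2*438) = -1*676*203 - 1/(2*438) = -676*203 - 1*1/876 = -137228 - 1/876 = -120211729/876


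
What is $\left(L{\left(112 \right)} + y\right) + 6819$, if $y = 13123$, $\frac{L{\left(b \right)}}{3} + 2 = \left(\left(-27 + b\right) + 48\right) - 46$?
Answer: $20197$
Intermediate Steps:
$L{\left(b \right)} = -81 + 3 b$ ($L{\left(b \right)} = -6 + 3 \left(\left(\left(-27 + b\right) + 48\right) - 46\right) = -6 + 3 \left(\left(21 + b\right) - 46\right) = -6 + 3 \left(-25 + b\right) = -6 + \left(-75 + 3 b\right) = -81 + 3 b$)
$\left(L{\left(112 \right)} + y\right) + 6819 = \left(\left(-81 + 3 \cdot 112\right) + 13123\right) + 6819 = \left(\left(-81 + 336\right) + 13123\right) + 6819 = \left(255 + 13123\right) + 6819 = 13378 + 6819 = 20197$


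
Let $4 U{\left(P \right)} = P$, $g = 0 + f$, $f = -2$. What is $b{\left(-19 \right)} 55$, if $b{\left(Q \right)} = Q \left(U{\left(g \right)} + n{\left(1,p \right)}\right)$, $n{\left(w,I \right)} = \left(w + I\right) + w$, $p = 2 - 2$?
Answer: $- \frac{3135}{2} \approx -1567.5$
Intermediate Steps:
$p = 0$
$g = -2$ ($g = 0 - 2 = -2$)
$U{\left(P \right)} = \frac{P}{4}$
$n{\left(w,I \right)} = I + 2 w$ ($n{\left(w,I \right)} = \left(I + w\right) + w = I + 2 w$)
$b{\left(Q \right)} = \frac{3 Q}{2}$ ($b{\left(Q \right)} = Q \left(\frac{1}{4} \left(-2\right) + \left(0 + 2 \cdot 1\right)\right) = Q \left(- \frac{1}{2} + \left(0 + 2\right)\right) = Q \left(- \frac{1}{2} + 2\right) = Q \frac{3}{2} = \frac{3 Q}{2}$)
$b{\left(-19 \right)} 55 = \frac{3}{2} \left(-19\right) 55 = \left(- \frac{57}{2}\right) 55 = - \frac{3135}{2}$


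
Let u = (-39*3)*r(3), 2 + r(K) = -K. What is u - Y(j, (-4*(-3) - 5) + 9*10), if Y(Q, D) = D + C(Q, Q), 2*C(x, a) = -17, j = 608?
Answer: 993/2 ≈ 496.50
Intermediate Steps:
C(x, a) = -17/2 (C(x, a) = (1/2)*(-17) = -17/2)
r(K) = -2 - K
u = 585 (u = (-39*3)*(-2 - 1*3) = -117*(-2 - 3) = -117*(-5) = 585)
Y(Q, D) = -17/2 + D (Y(Q, D) = D - 17/2 = -17/2 + D)
u - Y(j, (-4*(-3) - 5) + 9*10) = 585 - (-17/2 + ((-4*(-3) - 5) + 9*10)) = 585 - (-17/2 + ((12 - 5) + 90)) = 585 - (-17/2 + (7 + 90)) = 585 - (-17/2 + 97) = 585 - 1*177/2 = 585 - 177/2 = 993/2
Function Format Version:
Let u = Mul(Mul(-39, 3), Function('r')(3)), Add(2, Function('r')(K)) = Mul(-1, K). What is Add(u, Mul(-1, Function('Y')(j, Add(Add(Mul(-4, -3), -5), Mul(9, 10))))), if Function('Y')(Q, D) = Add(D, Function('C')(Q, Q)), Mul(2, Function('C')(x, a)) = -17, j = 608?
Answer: Rational(993, 2) ≈ 496.50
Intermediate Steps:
Function('C')(x, a) = Rational(-17, 2) (Function('C')(x, a) = Mul(Rational(1, 2), -17) = Rational(-17, 2))
Function('r')(K) = Add(-2, Mul(-1, K))
u = 585 (u = Mul(Mul(-39, 3), Add(-2, Mul(-1, 3))) = Mul(-117, Add(-2, -3)) = Mul(-117, -5) = 585)
Function('Y')(Q, D) = Add(Rational(-17, 2), D) (Function('Y')(Q, D) = Add(D, Rational(-17, 2)) = Add(Rational(-17, 2), D))
Add(u, Mul(-1, Function('Y')(j, Add(Add(Mul(-4, -3), -5), Mul(9, 10))))) = Add(585, Mul(-1, Add(Rational(-17, 2), Add(Add(Mul(-4, -3), -5), Mul(9, 10))))) = Add(585, Mul(-1, Add(Rational(-17, 2), Add(Add(12, -5), 90)))) = Add(585, Mul(-1, Add(Rational(-17, 2), Add(7, 90)))) = Add(585, Mul(-1, Add(Rational(-17, 2), 97))) = Add(585, Mul(-1, Rational(177, 2))) = Add(585, Rational(-177, 2)) = Rational(993, 2)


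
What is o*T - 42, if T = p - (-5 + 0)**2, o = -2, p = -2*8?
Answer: 40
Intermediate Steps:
p = -16
T = -41 (T = -16 - (-5 + 0)**2 = -16 - 1*(-5)**2 = -16 - 1*25 = -16 - 25 = -41)
o*T - 42 = -2*(-41) - 42 = 82 - 42 = 40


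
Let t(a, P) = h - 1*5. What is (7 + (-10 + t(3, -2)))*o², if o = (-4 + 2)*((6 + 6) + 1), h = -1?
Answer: -6084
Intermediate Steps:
t(a, P) = -6 (t(a, P) = -1 - 1*5 = -1 - 5 = -6)
o = -26 (o = -2*(12 + 1) = -2*13 = -26)
(7 + (-10 + t(3, -2)))*o² = (7 + (-10 - 6))*(-26)² = (7 - 16)*676 = -9*676 = -6084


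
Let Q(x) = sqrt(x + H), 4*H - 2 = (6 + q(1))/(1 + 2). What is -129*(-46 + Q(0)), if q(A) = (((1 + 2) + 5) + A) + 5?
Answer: 5934 - 43*sqrt(78)/2 ≈ 5744.1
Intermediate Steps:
q(A) = 13 + A (q(A) = ((3 + 5) + A) + 5 = (8 + A) + 5 = 13 + A)
H = 13/6 (H = 1/2 + ((6 + (13 + 1))/(1 + 2))/4 = 1/2 + ((6 + 14)/3)/4 = 1/2 + (20*(1/3))/4 = 1/2 + (1/4)*(20/3) = 1/2 + 5/3 = 13/6 ≈ 2.1667)
Q(x) = sqrt(13/6 + x) (Q(x) = sqrt(x + 13/6) = sqrt(13/6 + x))
-129*(-46 + Q(0)) = -129*(-46 + sqrt(78 + 36*0)/6) = -129*(-46 + sqrt(78 + 0)/6) = -129*(-46 + sqrt(78)/6) = 5934 - 43*sqrt(78)/2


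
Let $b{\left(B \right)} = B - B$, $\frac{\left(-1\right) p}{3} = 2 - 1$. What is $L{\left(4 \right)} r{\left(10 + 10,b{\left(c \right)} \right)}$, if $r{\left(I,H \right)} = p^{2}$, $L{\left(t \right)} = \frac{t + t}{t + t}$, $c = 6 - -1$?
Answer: $9$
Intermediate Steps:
$c = 7$ ($c = 6 + 1 = 7$)
$p = -3$ ($p = - 3 \left(2 - 1\right) = \left(-3\right) 1 = -3$)
$L{\left(t \right)} = 1$ ($L{\left(t \right)} = \frac{2 t}{2 t} = 2 t \frac{1}{2 t} = 1$)
$b{\left(B \right)} = 0$
$r{\left(I,H \right)} = 9$ ($r{\left(I,H \right)} = \left(-3\right)^{2} = 9$)
$L{\left(4 \right)} r{\left(10 + 10,b{\left(c \right)} \right)} = 1 \cdot 9 = 9$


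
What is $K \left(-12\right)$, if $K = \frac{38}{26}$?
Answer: $- \frac{228}{13} \approx -17.538$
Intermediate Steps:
$K = \frac{19}{13}$ ($K = 38 \cdot \frac{1}{26} = \frac{19}{13} \approx 1.4615$)
$K \left(-12\right) = \frac{19}{13} \left(-12\right) = - \frac{228}{13}$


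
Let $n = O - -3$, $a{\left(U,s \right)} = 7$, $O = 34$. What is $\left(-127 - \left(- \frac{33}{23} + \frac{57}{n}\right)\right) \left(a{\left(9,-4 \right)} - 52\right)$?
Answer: $\frac{4867515}{851} \approx 5719.8$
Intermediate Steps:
$n = 37$ ($n = 34 - -3 = 34 + 3 = 37$)
$\left(-127 - \left(- \frac{33}{23} + \frac{57}{n}\right)\right) \left(a{\left(9,-4 \right)} - 52\right) = \left(-127 - \left(- \frac{33}{23} + \frac{57}{37}\right)\right) \left(7 - 52\right) = \left(-127 - \frac{90}{851}\right) \left(7 - 52\right) = \left(-127 + \left(- \frac{57}{37} + \frac{33}{23}\right)\right) \left(-45\right) = \left(-127 - \frac{90}{851}\right) \left(-45\right) = \left(- \frac{108167}{851}\right) \left(-45\right) = \frac{4867515}{851}$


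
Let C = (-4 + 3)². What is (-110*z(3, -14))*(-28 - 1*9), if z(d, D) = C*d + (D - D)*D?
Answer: 12210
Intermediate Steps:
C = 1 (C = (-1)² = 1)
z(d, D) = d (z(d, D) = 1*d + (D - D)*D = d + 0*D = d + 0 = d)
(-110*z(3, -14))*(-28 - 1*9) = (-110*3)*(-28 - 1*9) = -330*(-28 - 9) = -330*(-37) = 12210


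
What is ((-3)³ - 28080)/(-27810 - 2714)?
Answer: 28107/30524 ≈ 0.92082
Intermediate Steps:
((-3)³ - 28080)/(-27810 - 2714) = (-27 - 28080)/(-30524) = -28107*(-1/30524) = 28107/30524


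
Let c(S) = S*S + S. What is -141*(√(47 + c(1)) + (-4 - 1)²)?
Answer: -4512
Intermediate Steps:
c(S) = S + S² (c(S) = S² + S = S + S²)
-141*(√(47 + c(1)) + (-4 - 1)²) = -141*(√(47 + 1*(1 + 1)) + (-4 - 1)²) = -141*(√(47 + 1*2) + (-5)²) = -141*(√(47 + 2) + 25) = -141*(√49 + 25) = -141*(7 + 25) = -141*32 = -4512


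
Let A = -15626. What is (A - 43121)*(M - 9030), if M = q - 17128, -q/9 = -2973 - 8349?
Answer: -4449497780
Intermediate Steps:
q = 101898 (q = -9*(-2973 - 8349) = -9*(-11322) = 101898)
M = 84770 (M = 101898 - 17128 = 84770)
(A - 43121)*(M - 9030) = (-15626 - 43121)*(84770 - 9030) = -58747*75740 = -4449497780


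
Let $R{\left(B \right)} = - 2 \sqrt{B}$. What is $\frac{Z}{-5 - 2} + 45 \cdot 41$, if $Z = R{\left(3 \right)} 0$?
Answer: $1845$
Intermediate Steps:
$Z = 0$ ($Z = - 2 \sqrt{3} \cdot 0 = 0$)
$\frac{Z}{-5 - 2} + 45 \cdot 41 = \frac{0}{-5 - 2} + 45 \cdot 41 = \frac{0}{-7} + 1845 = 0 \left(- \frac{1}{7}\right) + 1845 = 0 + 1845 = 1845$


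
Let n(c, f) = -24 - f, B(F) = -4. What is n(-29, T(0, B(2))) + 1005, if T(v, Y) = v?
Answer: 981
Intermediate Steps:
n(-29, T(0, B(2))) + 1005 = (-24 - 1*0) + 1005 = (-24 + 0) + 1005 = -24 + 1005 = 981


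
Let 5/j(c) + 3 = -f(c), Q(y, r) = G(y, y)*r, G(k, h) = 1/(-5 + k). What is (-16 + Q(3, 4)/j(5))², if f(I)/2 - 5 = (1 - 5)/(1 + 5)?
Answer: 1156/9 ≈ 128.44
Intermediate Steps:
f(I) = 26/3 (f(I) = 10 + 2*((1 - 5)/(1 + 5)) = 10 + 2*(-4/6) = 10 + 2*(-4*⅙) = 10 + 2*(-⅔) = 10 - 4/3 = 26/3)
Q(y, r) = r/(-5 + y)
j(c) = -3/7 (j(c) = 5/(-3 - 1*26/3) = 5/(-3 - 26/3) = 5/(-35/3) = 5*(-3/35) = -3/7)
(-16 + Q(3, 4)/j(5))² = (-16 + (4/(-5 + 3))/(-3/7))² = (-16 + (4/(-2))*(-7/3))² = (-16 + (4*(-½))*(-7/3))² = (-16 - 2*(-7/3))² = (-16 + 14/3)² = (-34/3)² = 1156/9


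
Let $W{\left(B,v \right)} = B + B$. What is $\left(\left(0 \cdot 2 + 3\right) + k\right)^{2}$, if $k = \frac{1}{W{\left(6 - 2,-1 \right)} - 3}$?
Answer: $\frac{256}{25} \approx 10.24$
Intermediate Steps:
$W{\left(B,v \right)} = 2 B$
$k = \frac{1}{5}$ ($k = \frac{1}{2 \left(6 - 2\right) - 3} = \frac{1}{2 \cdot 4 - 3} = \frac{1}{8 - 3} = \frac{1}{5} \approx 0.2$)
$\left(\left(0 \cdot 2 + 3\right) + k\right)^{2} = \left(\left(0 \cdot 2 + 3\right) + \frac{1}{5}\right)^{2} = \left(\left(0 + 3\right) + \frac{1}{5}\right)^{2} = \left(3 + \frac{1}{5}\right)^{2} = \left(\frac{16}{5}\right)^{2} = \frac{256}{25}$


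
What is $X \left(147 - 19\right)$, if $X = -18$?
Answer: $-2304$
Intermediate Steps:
$X \left(147 - 19\right) = - 18 \left(147 - 19\right) = \left(-18\right) 128 = -2304$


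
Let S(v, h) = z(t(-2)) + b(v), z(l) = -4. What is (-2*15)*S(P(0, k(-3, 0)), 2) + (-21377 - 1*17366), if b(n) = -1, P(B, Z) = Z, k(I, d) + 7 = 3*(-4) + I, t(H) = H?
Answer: -38593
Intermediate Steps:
k(I, d) = -19 + I (k(I, d) = -7 + (3*(-4) + I) = -7 + (-12 + I) = -19 + I)
S(v, h) = -5 (S(v, h) = -4 - 1 = -5)
(-2*15)*S(P(0, k(-3, 0)), 2) + (-21377 - 1*17366) = -2*15*(-5) + (-21377 - 1*17366) = -30*(-5) + (-21377 - 17366) = 150 - 38743 = -38593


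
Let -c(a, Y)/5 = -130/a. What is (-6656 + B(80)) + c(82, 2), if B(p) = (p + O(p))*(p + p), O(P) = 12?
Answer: 330949/41 ≈ 8071.9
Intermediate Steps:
c(a, Y) = 650/a (c(a, Y) = -(-650)/a = 650/a)
B(p) = 2*p*(12 + p) (B(p) = (p + 12)*(p + p) = (12 + p)*(2*p) = 2*p*(12 + p))
(-6656 + B(80)) + c(82, 2) = (-6656 + 2*80*(12 + 80)) + 650/82 = (-6656 + 2*80*92) + 650*(1/82) = (-6656 + 14720) + 325/41 = 8064 + 325/41 = 330949/41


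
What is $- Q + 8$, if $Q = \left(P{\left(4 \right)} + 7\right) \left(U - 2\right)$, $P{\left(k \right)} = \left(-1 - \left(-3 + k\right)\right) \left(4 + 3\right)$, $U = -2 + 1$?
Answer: $-13$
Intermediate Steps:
$U = -1$
$P{\left(k \right)} = 14 - 7 k$ ($P{\left(k \right)} = \left(2 - k\right) 7 = 14 - 7 k$)
$Q = 21$ ($Q = \left(\left(14 - 28\right) + 7\right) \left(-1 - 2\right) = \left(\left(14 - 28\right) + 7\right) \left(-3\right) = \left(-14 + 7\right) \left(-3\right) = \left(-7\right) \left(-3\right) = 21$)
$- Q + 8 = \left(-1\right) 21 + 8 = -21 + 8 = -13$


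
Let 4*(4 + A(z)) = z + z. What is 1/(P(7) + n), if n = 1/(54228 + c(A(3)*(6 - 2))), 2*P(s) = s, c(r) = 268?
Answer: 54496/190737 ≈ 0.28571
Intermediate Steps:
A(z) = -4 + z/2 (A(z) = -4 + (z + z)/4 = -4 + (2*z)/4 = -4 + z/2)
P(s) = s/2
n = 1/54496 (n = 1/(54228 + 268) = 1/54496 ≈ 1.8350e-5)
1/(P(7) + n) = 1/((1/2)*7 + 1/54496) = 1/(7/2 + 1/54496) = 1/(190737/54496) = 54496/190737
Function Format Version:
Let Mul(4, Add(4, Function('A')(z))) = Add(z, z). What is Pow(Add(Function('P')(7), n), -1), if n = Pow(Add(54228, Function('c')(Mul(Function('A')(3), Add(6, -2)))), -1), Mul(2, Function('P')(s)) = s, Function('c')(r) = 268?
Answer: Rational(54496, 190737) ≈ 0.28571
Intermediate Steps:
Function('A')(z) = Add(-4, Mul(Rational(1, 2), z)) (Function('A')(z) = Add(-4, Mul(Rational(1, 4), Add(z, z))) = Add(-4, Mul(Rational(1, 4), Mul(2, z))) = Add(-4, Mul(Rational(1, 2), z)))
Function('P')(s) = Mul(Rational(1, 2), s)
n = Rational(1, 54496) (n = Pow(Add(54228, 268), -1) = Pow(54496, -1) = Rational(1, 54496) ≈ 1.8350e-5)
Pow(Add(Function('P')(7), n), -1) = Pow(Add(Mul(Rational(1, 2), 7), Rational(1, 54496)), -1) = Pow(Add(Rational(7, 2), Rational(1, 54496)), -1) = Pow(Rational(190737, 54496), -1) = Rational(54496, 190737)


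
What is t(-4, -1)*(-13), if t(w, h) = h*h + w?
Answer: 39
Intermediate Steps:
t(w, h) = w + h**2 (t(w, h) = h**2 + w = w + h**2)
t(-4, -1)*(-13) = (-4 + (-1)**2)*(-13) = (-4 + 1)*(-13) = -3*(-13) = 39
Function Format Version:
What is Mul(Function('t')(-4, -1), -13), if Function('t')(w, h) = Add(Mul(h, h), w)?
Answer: 39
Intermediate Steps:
Function('t')(w, h) = Add(w, Pow(h, 2)) (Function('t')(w, h) = Add(Pow(h, 2), w) = Add(w, Pow(h, 2)))
Mul(Function('t')(-4, -1), -13) = Mul(Add(-4, Pow(-1, 2)), -13) = Mul(Add(-4, 1), -13) = Mul(-3, -13) = 39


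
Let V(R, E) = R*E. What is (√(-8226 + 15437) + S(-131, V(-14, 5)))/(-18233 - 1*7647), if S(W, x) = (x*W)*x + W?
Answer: 642031/25880 - √7211/25880 ≈ 24.805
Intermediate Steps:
V(R, E) = E*R
S(W, x) = W + W*x² (S(W, x) = (W*x)*x + W = W*x² + W = W + W*x²)
(√(-8226 + 15437) + S(-131, V(-14, 5)))/(-18233 - 1*7647) = (√(-8226 + 15437) - 131*(1 + (5*(-14))²))/(-18233 - 1*7647) = (√7211 - 131*(1 + (-70)²))/(-18233 - 7647) = (√7211 - 131*(1 + 4900))/(-25880) = (√7211 - 131*4901)*(-1/25880) = (√7211 - 642031)*(-1/25880) = (-642031 + √7211)*(-1/25880) = 642031/25880 - √7211/25880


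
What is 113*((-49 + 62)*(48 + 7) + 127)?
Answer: 95146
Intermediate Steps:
113*((-49 + 62)*(48 + 7) + 127) = 113*(13*55 + 127) = 113*(715 + 127) = 113*842 = 95146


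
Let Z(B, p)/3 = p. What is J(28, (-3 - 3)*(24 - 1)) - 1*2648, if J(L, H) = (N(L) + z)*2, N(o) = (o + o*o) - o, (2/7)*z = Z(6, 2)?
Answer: -1038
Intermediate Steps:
Z(B, p) = 3*p
z = 21 (z = 7*(3*2)/2 = (7/2)*6 = 21)
N(o) = o**2 (N(o) = (o + o**2) - o = o**2)
J(L, H) = 42 + 2*L**2 (J(L, H) = (L**2 + 21)*2 = (21 + L**2)*2 = 42 + 2*L**2)
J(28, (-3 - 3)*(24 - 1)) - 1*2648 = (42 + 2*28**2) - 1*2648 = (42 + 2*784) - 2648 = (42 + 1568) - 2648 = 1610 - 2648 = -1038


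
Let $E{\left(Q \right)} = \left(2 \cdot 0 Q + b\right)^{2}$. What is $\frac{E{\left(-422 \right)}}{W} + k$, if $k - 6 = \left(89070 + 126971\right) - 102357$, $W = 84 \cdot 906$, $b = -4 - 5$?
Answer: $\frac{961362649}{8456} \approx 1.1369 \cdot 10^{5}$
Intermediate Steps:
$b = -9$
$W = 76104$
$E{\left(Q \right)} = 81$ ($E{\left(Q \right)} = \left(2 \cdot 0 Q - 9\right)^{2} = \left(0 Q - 9\right)^{2} = \left(0 - 9\right)^{2} = \left(-9\right)^{2} = 81$)
$k = 113690$ ($k = 6 + \left(\left(89070 + 126971\right) - 102357\right) = 6 + \left(216041 - 102357\right) = 6 + 113684 = 113690$)
$\frac{E{\left(-422 \right)}}{W} + k = \frac{81}{76104} + 113690 = 81 \cdot \frac{1}{76104} + 113690 = \frac{9}{8456} + 113690 = \frac{961362649}{8456}$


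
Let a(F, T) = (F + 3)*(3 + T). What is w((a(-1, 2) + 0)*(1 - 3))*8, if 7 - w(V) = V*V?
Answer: -3144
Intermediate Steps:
a(F, T) = (3 + F)*(3 + T)
w(V) = 7 - V**2 (w(V) = 7 - V*V = 7 - V**2)
w((a(-1, 2) + 0)*(1 - 3))*8 = (7 - (((9 + 3*(-1) + 3*2 - 1*2) + 0)*(1 - 3))**2)*8 = (7 - (((9 - 3 + 6 - 2) + 0)*(-2))**2)*8 = (7 - ((10 + 0)*(-2))**2)*8 = (7 - (10*(-2))**2)*8 = (7 - 1*(-20)**2)*8 = (7 - 1*400)*8 = (7 - 400)*8 = -393*8 = -3144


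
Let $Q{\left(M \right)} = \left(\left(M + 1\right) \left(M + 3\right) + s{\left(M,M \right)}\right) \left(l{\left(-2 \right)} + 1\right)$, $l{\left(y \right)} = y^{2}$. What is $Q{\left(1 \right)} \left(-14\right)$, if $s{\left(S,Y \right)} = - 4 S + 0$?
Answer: $-280$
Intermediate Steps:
$s{\left(S,Y \right)} = - 4 S$
$Q{\left(M \right)} = - 20 M + 5 \left(1 + M\right) \left(3 + M\right)$ ($Q{\left(M \right)} = \left(\left(M + 1\right) \left(M + 3\right) - 4 M\right) \left(\left(-2\right)^{2} + 1\right) = \left(\left(1 + M\right) \left(3 + M\right) - 4 M\right) \left(4 + 1\right) = \left(- 4 M + \left(1 + M\right) \left(3 + M\right)\right) 5 = - 20 M + 5 \left(1 + M\right) \left(3 + M\right)$)
$Q{\left(1 \right)} \left(-14\right) = \left(15 + 5 \cdot 1^{2}\right) \left(-14\right) = \left(15 + 5 \cdot 1\right) \left(-14\right) = \left(15 + 5\right) \left(-14\right) = 20 \left(-14\right) = -280$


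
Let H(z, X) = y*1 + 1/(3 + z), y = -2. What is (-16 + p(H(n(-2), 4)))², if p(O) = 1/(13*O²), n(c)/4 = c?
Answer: 632170449/2474329 ≈ 255.49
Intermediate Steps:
n(c) = 4*c
H(z, X) = -2 + 1/(3 + z) (H(z, X) = -2*1 + 1/(3 + z) = -2 + 1/(3 + z))
p(O) = 1/(13*O²)
(-16 + p(H(n(-2), 4)))² = (-16 + 1/(13*((-5 - 8*(-2))/(3 + 4*(-2)))²))² = (-16 + 1/(13*((-5 - 2*(-8))/(3 - 8))²))² = (-16 + 1/(13*((-5 + 16)/(-5))²))² = (-16 + 1/(13*(-⅕*11)²))² = (-16 + 1/(13*(-11/5)²))² = (-16 + (1/13)*(25/121))² = (-16 + 25/1573)² = (-25143/1573)² = 632170449/2474329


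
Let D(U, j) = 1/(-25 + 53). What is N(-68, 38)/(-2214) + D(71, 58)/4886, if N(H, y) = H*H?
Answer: -316298989/151446456 ≈ -2.0885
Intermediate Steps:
N(H, y) = H**2
D(U, j) = 1/28
N(-68, 38)/(-2214) + D(71, 58)/4886 = (-68)**2/(-2214) + (1/28)/4886 = 4624*(-1/2214) + (1/28)*(1/4886) = -2312/1107 + 1/136808 = -316298989/151446456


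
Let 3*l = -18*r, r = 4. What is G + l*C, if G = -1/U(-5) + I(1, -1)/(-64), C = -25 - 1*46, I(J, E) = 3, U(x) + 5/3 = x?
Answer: 545313/320 ≈ 1704.1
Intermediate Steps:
U(x) = -5/3 + x
C = -71 (C = -25 - 46 = -71)
l = -24 (l = (-18*4)/3 = (⅓)*(-72) = -24)
G = 33/320 (G = -1/(-5/3 - 5) + 3/(-64) = -1/(-20/3) + 3*(-1/64) = -1*(-3/20) - 3/64 = 3/20 - 3/64 = 33/320 ≈ 0.10312)
G + l*C = 33/320 - 24*(-71) = 33/320 + 1704 = 545313/320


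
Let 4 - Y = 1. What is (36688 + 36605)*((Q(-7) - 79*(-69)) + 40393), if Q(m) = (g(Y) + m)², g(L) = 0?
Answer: 3363635649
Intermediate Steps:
Y = 3 (Y = 4 - 1*1 = 4 - 1 = 3)
Q(m) = m² (Q(m) = (0 + m)² = m²)
(36688 + 36605)*((Q(-7) - 79*(-69)) + 40393) = (36688 + 36605)*(((-7)² - 79*(-69)) + 40393) = 73293*((49 + 5451) + 40393) = 73293*(5500 + 40393) = 73293*45893 = 3363635649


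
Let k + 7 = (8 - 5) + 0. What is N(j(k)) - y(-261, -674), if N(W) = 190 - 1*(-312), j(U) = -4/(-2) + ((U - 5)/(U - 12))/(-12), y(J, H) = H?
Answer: 1176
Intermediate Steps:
k = -4 (k = -7 + ((8 - 5) + 0) = -7 + (3 + 0) = -7 + 3 = -4)
j(U) = 2 - (-5 + U)/(12*(-12 + U)) (j(U) = -4*(-½) + ((-5 + U)/(-12 + U))*(-1/12) = 2 + ((-5 + U)/(-12 + U))*(-1/12) = 2 - (-5 + U)/(12*(-12 + U)))
N(W) = 502 (N(W) = 190 + 312 = 502)
N(j(k)) - y(-261, -674) = 502 - 1*(-674) = 502 + 674 = 1176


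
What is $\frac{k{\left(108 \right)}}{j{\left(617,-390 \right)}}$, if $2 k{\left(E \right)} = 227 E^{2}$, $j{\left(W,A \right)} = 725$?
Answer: $\frac{1323864}{725} \approx 1826.0$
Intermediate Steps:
$k{\left(E \right)} = \frac{227 E^{2}}{2}$
$\frac{k{\left(108 \right)}}{j{\left(617,-390 \right)}} = \frac{\frac{227}{2} \cdot 108^{2}}{725} = \frac{227}{2} \cdot 11664 \cdot \frac{1}{725} = 1323864 \cdot \frac{1}{725} = \frac{1323864}{725}$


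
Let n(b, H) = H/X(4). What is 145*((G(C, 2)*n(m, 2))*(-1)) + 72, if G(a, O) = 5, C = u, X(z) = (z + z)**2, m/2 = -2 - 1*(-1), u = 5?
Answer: 1579/32 ≈ 49.344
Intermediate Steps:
m = -2 (m = 2*(-2 - 1*(-1)) = 2*(-2 + 1) = 2*(-1) = -2)
X(z) = 4*z**2 (X(z) = (2*z)**2 = 4*z**2)
C = 5
n(b, H) = H/64 (n(b, H) = H/((4*4**2)) = H/((4*16)) = H/64)
145*((G(C, 2)*n(m, 2))*(-1)) + 72 = 145*((5*((1/64)*2))*(-1)) + 72 = 145*((5*(1/32))*(-1)) + 72 = 145*((5/32)*(-1)) + 72 = 145*(-5/32) + 72 = -725/32 + 72 = 1579/32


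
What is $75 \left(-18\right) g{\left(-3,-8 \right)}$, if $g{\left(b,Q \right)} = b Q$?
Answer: $-32400$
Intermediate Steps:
$g{\left(b,Q \right)} = Q b$
$75 \left(-18\right) g{\left(-3,-8 \right)} = 75 \left(-18\right) \left(\left(-8\right) \left(-3\right)\right) = \left(-1350\right) 24 = -32400$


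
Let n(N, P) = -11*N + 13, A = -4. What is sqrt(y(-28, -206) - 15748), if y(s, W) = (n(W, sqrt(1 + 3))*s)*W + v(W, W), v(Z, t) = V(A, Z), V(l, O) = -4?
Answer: 4*sqrt(820595) ≈ 3623.5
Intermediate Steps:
v(Z, t) = -4
n(N, P) = 13 - 11*N
y(s, W) = -4 + W*s*(13 - 11*W) (y(s, W) = ((13 - 11*W)*s)*W - 4 = (s*(13 - 11*W))*W - 4 = W*s*(13 - 11*W) - 4 = -4 + W*s*(13 - 11*W))
sqrt(y(-28, -206) - 15748) = sqrt((-4 - 1*(-206)*(-28)*(-13 + 11*(-206))) - 15748) = sqrt((-4 - 1*(-206)*(-28)*(-13 - 2266)) - 15748) = sqrt((-4 - 1*(-206)*(-28)*(-2279)) - 15748) = sqrt((-4 + 13145272) - 15748) = sqrt(13145268 - 15748) = sqrt(13129520) = 4*sqrt(820595)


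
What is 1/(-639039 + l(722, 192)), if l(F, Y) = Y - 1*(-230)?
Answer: -1/638617 ≈ -1.5659e-6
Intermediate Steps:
l(F, Y) = 230 + Y (l(F, Y) = Y + 230 = 230 + Y)
1/(-639039 + l(722, 192)) = 1/(-639039 + (230 + 192)) = 1/(-639039 + 422) = 1/(-638617) = -1/638617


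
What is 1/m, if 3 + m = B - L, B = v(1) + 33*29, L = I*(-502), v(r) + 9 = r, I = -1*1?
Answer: 1/444 ≈ 0.0022523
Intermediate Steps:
I = -1
v(r) = -9 + r
L = 502 (L = -1*(-502) = 502)
B = 949 (B = (-9 + 1) + 33*29 = -8 + 957 = 949)
m = 444 (m = -3 + (949 - 1*502) = -3 + (949 - 502) = -3 + 447 = 444)
1/m = 1/444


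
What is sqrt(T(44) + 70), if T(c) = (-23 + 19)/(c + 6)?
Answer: 2*sqrt(437)/5 ≈ 8.3618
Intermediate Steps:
T(c) = -4/(6 + c)
sqrt(T(44) + 70) = sqrt(-4/(6 + 44) + 70) = sqrt(-4/50 + 70) = sqrt(-4*1/50 + 70) = sqrt(-2/25 + 70) = sqrt(1748/25) = 2*sqrt(437)/5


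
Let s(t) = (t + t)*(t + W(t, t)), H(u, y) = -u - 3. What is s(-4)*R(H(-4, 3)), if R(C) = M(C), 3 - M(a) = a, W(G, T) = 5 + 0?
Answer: -16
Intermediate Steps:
W(G, T) = 5
M(a) = 3 - a
H(u, y) = -3 - u
R(C) = 3 - C
s(t) = 2*t*(5 + t) (s(t) = (t + t)*(t + 5) = (2*t)*(5 + t) = 2*t*(5 + t))
s(-4)*R(H(-4, 3)) = (2*(-4)*(5 - 4))*(3 - (-3 - 1*(-4))) = (2*(-4)*1)*(3 - (-3 + 4)) = -8*(3 - 1*1) = -8*(3 - 1) = -8*2 = -16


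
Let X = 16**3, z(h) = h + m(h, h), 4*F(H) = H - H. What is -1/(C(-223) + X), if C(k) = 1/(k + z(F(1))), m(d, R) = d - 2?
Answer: -225/921599 ≈ -0.00024414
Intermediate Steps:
m(d, R) = -2 + d
F(H) = 0 (F(H) = (H - H)/4 = (1/4)*0 = 0)
z(h) = -2 + 2*h (z(h) = h + (-2 + h) = -2 + 2*h)
C(k) = 1/(-2 + k) (C(k) = 1/(k + (-2 + 2*0)) = 1/(k + (-2 + 0)) = 1/(k - 2) = 1/(-2 + k))
X = 4096
-1/(C(-223) + X) = -1/(1/(-2 - 223) + 4096) = -1/(1/(-225) + 4096) = -1/(-1/225 + 4096) = -1/921599/225 = -1*225/921599 = -225/921599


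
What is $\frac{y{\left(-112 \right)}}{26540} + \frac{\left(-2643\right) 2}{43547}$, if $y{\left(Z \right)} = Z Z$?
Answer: $\frac{101490782}{288934345} \approx 0.35126$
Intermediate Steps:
$y{\left(Z \right)} = Z^{2}$
$\frac{y{\left(-112 \right)}}{26540} + \frac{\left(-2643\right) 2}{43547} = \frac{\left(-112\right)^{2}}{26540} + \frac{\left(-2643\right) 2}{43547} = 12544 \cdot \frac{1}{26540} - \frac{5286}{43547} = \frac{3136}{6635} - \frac{5286}{43547} = \frac{101490782}{288934345}$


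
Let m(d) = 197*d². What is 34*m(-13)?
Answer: 1131962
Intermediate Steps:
34*m(-13) = 34*(197*(-13)²) = 34*(197*169) = 34*33293 = 1131962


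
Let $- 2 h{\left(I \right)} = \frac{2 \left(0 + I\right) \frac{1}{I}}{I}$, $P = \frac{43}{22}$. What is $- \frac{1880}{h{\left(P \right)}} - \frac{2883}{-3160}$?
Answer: $\frac{127758913}{34760} \approx 3675.5$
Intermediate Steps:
$P = \frac{43}{22}$ ($P = 43 \cdot \frac{1}{22} = \frac{43}{22} \approx 1.9545$)
$h{\left(I \right)} = - \frac{1}{I}$ ($h{\left(I \right)} = - \frac{\frac{2 \left(0 + I\right)}{I} \frac{1}{I}}{2} = - \frac{\frac{2 I}{I} \frac{1}{I}}{2} = - \frac{2 \frac{1}{I}}{2} = - \frac{1}{I}$)
$- \frac{1880}{h{\left(P \right)}} - \frac{2883}{-3160} = - \frac{1880}{\left(-1\right) \frac{1}{\frac{43}{22}}} - \frac{2883}{-3160} = - \frac{1880}{\left(-1\right) \frac{22}{43}} - - \frac{2883}{3160} = - \frac{1880}{- \frac{22}{43}} + \frac{2883}{3160} = \left(-1880\right) \left(- \frac{43}{22}\right) + \frac{2883}{3160} = \frac{40420}{11} + \frac{2883}{3160} = \frac{127758913}{34760}$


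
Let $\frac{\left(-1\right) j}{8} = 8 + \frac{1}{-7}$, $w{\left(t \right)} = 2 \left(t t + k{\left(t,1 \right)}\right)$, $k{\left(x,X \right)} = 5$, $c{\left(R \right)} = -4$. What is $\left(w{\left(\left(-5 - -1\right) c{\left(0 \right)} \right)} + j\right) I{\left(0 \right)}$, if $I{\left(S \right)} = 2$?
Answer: $\frac{6428}{7} \approx 918.29$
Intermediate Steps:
$w{\left(t \right)} = 10 + 2 t^{2}$ ($w{\left(t \right)} = 2 \left(t t + 5\right) = 2 \left(t^{2} + 5\right) = 2 \left(5 + t^{2}\right) = 10 + 2 t^{2}$)
$j = - \frac{440}{7}$ ($j = - 8 \left(8 + \frac{1}{-7}\right) = - 8 \left(8 - \frac{1}{7}\right) = \left(-8\right) \frac{55}{7} = - \frac{440}{7} \approx -62.857$)
$\left(w{\left(\left(-5 - -1\right) c{\left(0 \right)} \right)} + j\right) I{\left(0 \right)} = \left(\left(10 + 2 \left(\left(-5 - -1\right) \left(-4\right)\right)^{2}\right) - \frac{440}{7}\right) 2 = \left(\left(10 + 2 \left(\left(-5 + 1\right) \left(-4\right)\right)^{2}\right) - \frac{440}{7}\right) 2 = \left(\left(10 + 2 \left(\left(-4\right) \left(-4\right)\right)^{2}\right) - \frac{440}{7}\right) 2 = \left(\left(10 + 2 \cdot 16^{2}\right) - \frac{440}{7}\right) 2 = \left(\left(10 + 2 \cdot 256\right) - \frac{440}{7}\right) 2 = \left(\left(10 + 512\right) - \frac{440}{7}\right) 2 = \left(522 - \frac{440}{7}\right) 2 = \frac{3214}{7} \cdot 2 = \frac{6428}{7}$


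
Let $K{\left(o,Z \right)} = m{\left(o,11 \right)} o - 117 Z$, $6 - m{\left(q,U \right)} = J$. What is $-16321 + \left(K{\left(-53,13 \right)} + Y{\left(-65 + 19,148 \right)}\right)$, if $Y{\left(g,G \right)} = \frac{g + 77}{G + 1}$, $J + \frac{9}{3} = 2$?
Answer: $- \frac{2713706}{149} \approx -18213.0$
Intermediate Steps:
$J = -1$ ($J = -3 + 2 = -1$)
$m{\left(q,U \right)} = 7$ ($m{\left(q,U \right)} = 6 - -1 = 6 + 1 = 7$)
$K{\left(o,Z \right)} = - 117 Z + 7 o$ ($K{\left(o,Z \right)} = 7 o - 117 Z = - 117 Z + 7 o$)
$Y{\left(g,G \right)} = \frac{77 + g}{1 + G}$
$-16321 + \left(K{\left(-53,13 \right)} + Y{\left(-65 + 19,148 \right)}\right) = -16321 + \left(\left(\left(-117\right) 13 + 7 \left(-53\right)\right) + \frac{77 + \left(-65 + 19\right)}{1 + 148}\right) = -16321 + \left(\left(-1521 - 371\right) + \frac{77 - 46}{149}\right) = -16321 + \left(-1892 + \frac{1}{149} \cdot 31\right) = -16321 + \left(-1892 + \frac{31}{149}\right) = -16321 - \frac{281877}{149} = - \frac{2713706}{149}$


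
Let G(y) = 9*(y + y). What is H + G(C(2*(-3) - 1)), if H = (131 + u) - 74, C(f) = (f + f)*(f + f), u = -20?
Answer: 3565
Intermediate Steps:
C(f) = 4*f² (C(f) = (2*f)*(2*f) = 4*f²)
H = 37 (H = (131 - 20) - 74 = 111 - 74 = 37)
G(y) = 18*y (G(y) = 9*(2*y) = 18*y)
H + G(C(2*(-3) - 1)) = 37 + 18*(4*(2*(-3) - 1)²) = 37 + 18*(4*(-6 - 1)²) = 37 + 18*(4*(-7)²) = 37 + 18*(4*49) = 37 + 18*196 = 37 + 3528 = 3565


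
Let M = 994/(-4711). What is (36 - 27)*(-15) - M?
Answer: -90713/673 ≈ -134.79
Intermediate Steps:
M = -142/673 (M = 994*(-1/4711) = -142/673 ≈ -0.21100)
(36 - 27)*(-15) - M = (36 - 27)*(-15) - 1*(-142/673) = 9*(-15) + 142/673 = -135 + 142/673 = -90713/673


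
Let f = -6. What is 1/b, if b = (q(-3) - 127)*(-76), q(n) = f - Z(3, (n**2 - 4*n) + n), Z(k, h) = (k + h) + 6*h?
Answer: 1/19912 ≈ 5.0221e-5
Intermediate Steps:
Z(k, h) = k + 7*h (Z(k, h) = (h + k) + 6*h = k + 7*h)
q(n) = -9 - 7*n**2 + 21*n (q(n) = -6 - (3 + 7*((n**2 - 4*n) + n)) = -6 - (3 + 7*(n**2 - 3*n)) = -6 - (3 + (-21*n + 7*n**2)) = -6 - (3 - 21*n + 7*n**2) = -6 + (-3 - 7*n**2 + 21*n) = -9 - 7*n**2 + 21*n)
b = 19912 (b = ((-9 - 7*(-3)*(-3 - 3)) - 127)*(-76) = ((-9 - 7*(-3)*(-6)) - 127)*(-76) = ((-9 - 126) - 127)*(-76) = (-135 - 127)*(-76) = -262*(-76) = 19912)
1/b = 1/19912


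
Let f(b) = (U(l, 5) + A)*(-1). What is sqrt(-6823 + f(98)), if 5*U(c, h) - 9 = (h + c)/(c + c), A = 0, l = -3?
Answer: I*sqrt(1535565)/15 ≈ 82.612*I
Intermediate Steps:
U(c, h) = 9/5 + (c + h)/(10*c) (U(c, h) = 9/5 + ((h + c)/(c + c))/5 = 9/5 + ((c + h)/((2*c)))/5 = 9/5 + ((c + h)*(1/(2*c)))/5 = 9/5 + ((c + h)/(2*c))/5 = 9/5 + (c + h)/(10*c))
f(b) = -26/15 (f(b) = ((1/10)*(5 + 19*(-3))/(-3) + 0)*(-1) = ((1/10)*(-1/3)*(5 - 57) + 0)*(-1) = ((1/10)*(-1/3)*(-52) + 0)*(-1) = (26/15 + 0)*(-1) = (26/15)*(-1) = -26/15)
sqrt(-6823 + f(98)) = sqrt(-6823 - 26/15) = sqrt(-102371/15) = I*sqrt(1535565)/15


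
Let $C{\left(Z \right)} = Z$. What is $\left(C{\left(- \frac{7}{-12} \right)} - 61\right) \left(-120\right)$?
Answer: $7250$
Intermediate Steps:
$\left(C{\left(- \frac{7}{-12} \right)} - 61\right) \left(-120\right) = \left(- \frac{7}{-12} - 61\right) \left(-120\right) = \left(\left(-7\right) \left(- \frac{1}{12}\right) - 61\right) \left(-120\right) = \left(\frac{7}{12} - 61\right) \left(-120\right) = \left(- \frac{725}{12}\right) \left(-120\right) = 7250$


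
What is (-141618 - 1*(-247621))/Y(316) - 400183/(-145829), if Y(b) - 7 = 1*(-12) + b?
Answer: 15582768400/45352819 ≈ 343.59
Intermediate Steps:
Y(b) = -5 + b (Y(b) = 7 + (1*(-12) + b) = 7 + (-12 + b) = -5 + b)
(-141618 - 1*(-247621))/Y(316) - 400183/(-145829) = (-141618 - 1*(-247621))/(-5 + 316) - 400183/(-145829) = (-141618 + 247621)/311 - 400183*(-1/145829) = 106003*(1/311) + 400183/145829 = 106003/311 + 400183/145829 = 15582768400/45352819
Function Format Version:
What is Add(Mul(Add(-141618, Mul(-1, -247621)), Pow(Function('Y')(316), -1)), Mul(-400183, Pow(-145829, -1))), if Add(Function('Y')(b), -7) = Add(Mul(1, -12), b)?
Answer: Rational(15582768400, 45352819) ≈ 343.59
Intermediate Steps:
Function('Y')(b) = Add(-5, b) (Function('Y')(b) = Add(7, Add(Mul(1, -12), b)) = Add(7, Add(-12, b)) = Add(-5, b))
Add(Mul(Add(-141618, Mul(-1, -247621)), Pow(Function('Y')(316), -1)), Mul(-400183, Pow(-145829, -1))) = Add(Mul(Add(-141618, Mul(-1, -247621)), Pow(Add(-5, 316), -1)), Mul(-400183, Pow(-145829, -1))) = Add(Mul(Add(-141618, 247621), Pow(311, -1)), Mul(-400183, Rational(-1, 145829))) = Add(Mul(106003, Rational(1, 311)), Rational(400183, 145829)) = Add(Rational(106003, 311), Rational(400183, 145829)) = Rational(15582768400, 45352819)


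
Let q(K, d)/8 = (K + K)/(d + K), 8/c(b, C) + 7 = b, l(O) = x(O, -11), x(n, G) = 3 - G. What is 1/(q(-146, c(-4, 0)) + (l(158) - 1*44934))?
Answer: -807/36237592 ≈ -2.2270e-5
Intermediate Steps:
l(O) = 14 (l(O) = 3 - 1*(-11) = 3 + 11 = 14)
c(b, C) = 8/(-7 + b)
q(K, d) = 16*K/(K + d) (q(K, d) = 8*((K + K)/(d + K)) = 8*((2*K)/(K + d)) = 8*(2*K/(K + d)) = 16*K/(K + d))
1/(q(-146, c(-4, 0)) + (l(158) - 1*44934)) = 1/(16*(-146)/(-146 + 8/(-7 - 4)) + (14 - 1*44934)) = 1/(16*(-146)/(-146 + 8/(-11)) + (14 - 44934)) = 1/(16*(-146)/(-146 + 8*(-1/11)) - 44920) = 1/(16*(-146)/(-146 - 8/11) - 44920) = 1/(16*(-146)/(-1614/11) - 44920) = 1/(16*(-146)*(-11/1614) - 44920) = 1/(12848/807 - 44920) = 1/(-36237592/807) = -807/36237592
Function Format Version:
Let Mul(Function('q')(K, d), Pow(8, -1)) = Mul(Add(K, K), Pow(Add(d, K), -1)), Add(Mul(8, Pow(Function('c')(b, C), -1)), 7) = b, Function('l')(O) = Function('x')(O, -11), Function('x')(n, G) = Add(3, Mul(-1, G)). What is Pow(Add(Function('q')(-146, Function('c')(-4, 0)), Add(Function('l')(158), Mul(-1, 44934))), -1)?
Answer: Rational(-807, 36237592) ≈ -2.2270e-5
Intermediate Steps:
Function('l')(O) = 14 (Function('l')(O) = Add(3, Mul(-1, -11)) = Add(3, 11) = 14)
Function('c')(b, C) = Mul(8, Pow(Add(-7, b), -1))
Function('q')(K, d) = Mul(16, K, Pow(Add(K, d), -1)) (Function('q')(K, d) = Mul(8, Mul(Add(K, K), Pow(Add(d, K), -1))) = Mul(8, Mul(Mul(2, K), Pow(Add(K, d), -1))) = Mul(8, Mul(2, K, Pow(Add(K, d), -1))) = Mul(16, K, Pow(Add(K, d), -1)))
Pow(Add(Function('q')(-146, Function('c')(-4, 0)), Add(Function('l')(158), Mul(-1, 44934))), -1) = Pow(Add(Mul(16, -146, Pow(Add(-146, Mul(8, Pow(Add(-7, -4), -1))), -1)), Add(14, Mul(-1, 44934))), -1) = Pow(Add(Mul(16, -146, Pow(Add(-146, Mul(8, Pow(-11, -1))), -1)), Add(14, -44934)), -1) = Pow(Add(Mul(16, -146, Pow(Add(-146, Mul(8, Rational(-1, 11))), -1)), -44920), -1) = Pow(Add(Mul(16, -146, Pow(Add(-146, Rational(-8, 11)), -1)), -44920), -1) = Pow(Add(Mul(16, -146, Pow(Rational(-1614, 11), -1)), -44920), -1) = Pow(Add(Mul(16, -146, Rational(-11, 1614)), -44920), -1) = Pow(Add(Rational(12848, 807), -44920), -1) = Pow(Rational(-36237592, 807), -1) = Rational(-807, 36237592)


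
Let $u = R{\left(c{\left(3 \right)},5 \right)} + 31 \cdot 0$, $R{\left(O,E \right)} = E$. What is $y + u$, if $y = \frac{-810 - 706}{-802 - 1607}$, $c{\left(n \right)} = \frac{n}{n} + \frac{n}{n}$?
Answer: $\frac{13561}{2409} \approx 5.6293$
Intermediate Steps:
$c{\left(n \right)} = 2$ ($c{\left(n \right)} = 1 + 1 = 2$)
$y = \frac{1516}{2409}$ ($y = - \frac{1516}{-2409} = \left(-1516\right) \left(- \frac{1}{2409}\right) = \frac{1516}{2409} \approx 0.62931$)
$u = 5$ ($u = 5 + 31 \cdot 0 = 5 + 0 = 5$)
$y + u = \frac{1516}{2409} + 5 = \frac{13561}{2409}$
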